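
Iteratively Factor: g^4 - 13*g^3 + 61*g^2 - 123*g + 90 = (g - 5)*(g^3 - 8*g^2 + 21*g - 18) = (g - 5)*(g - 3)*(g^2 - 5*g + 6) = (g - 5)*(g - 3)^2*(g - 2)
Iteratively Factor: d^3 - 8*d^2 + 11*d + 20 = (d + 1)*(d^2 - 9*d + 20) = (d - 5)*(d + 1)*(d - 4)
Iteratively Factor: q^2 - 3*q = (q)*(q - 3)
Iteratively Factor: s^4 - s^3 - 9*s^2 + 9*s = (s)*(s^3 - s^2 - 9*s + 9) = s*(s - 3)*(s^2 + 2*s - 3) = s*(s - 3)*(s - 1)*(s + 3)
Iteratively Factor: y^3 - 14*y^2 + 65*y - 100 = (y - 4)*(y^2 - 10*y + 25) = (y - 5)*(y - 4)*(y - 5)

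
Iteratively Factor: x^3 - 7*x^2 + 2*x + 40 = (x - 4)*(x^2 - 3*x - 10) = (x - 5)*(x - 4)*(x + 2)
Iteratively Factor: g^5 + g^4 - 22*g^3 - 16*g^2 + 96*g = (g + 4)*(g^4 - 3*g^3 - 10*g^2 + 24*g) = (g - 2)*(g + 4)*(g^3 - g^2 - 12*g) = g*(g - 2)*(g + 4)*(g^2 - g - 12) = g*(g - 4)*(g - 2)*(g + 4)*(g + 3)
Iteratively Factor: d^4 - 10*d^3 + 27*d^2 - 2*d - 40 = (d - 2)*(d^3 - 8*d^2 + 11*d + 20) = (d - 2)*(d + 1)*(d^2 - 9*d + 20) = (d - 5)*(d - 2)*(d + 1)*(d - 4)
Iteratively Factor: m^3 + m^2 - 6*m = (m - 2)*(m^2 + 3*m) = (m - 2)*(m + 3)*(m)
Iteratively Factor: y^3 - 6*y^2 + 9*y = (y - 3)*(y^2 - 3*y) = y*(y - 3)*(y - 3)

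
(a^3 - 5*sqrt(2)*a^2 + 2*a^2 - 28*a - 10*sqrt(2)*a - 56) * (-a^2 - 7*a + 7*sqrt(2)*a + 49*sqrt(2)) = -a^5 - 9*a^4 + 12*sqrt(2)*a^4 - 56*a^3 + 108*sqrt(2)*a^3 - 378*a^2 - 28*sqrt(2)*a^2 - 1764*sqrt(2)*a - 588*a - 2744*sqrt(2)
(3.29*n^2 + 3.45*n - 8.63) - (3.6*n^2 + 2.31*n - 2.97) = -0.31*n^2 + 1.14*n - 5.66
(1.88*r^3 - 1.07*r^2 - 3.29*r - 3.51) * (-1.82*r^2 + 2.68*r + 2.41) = -3.4216*r^5 + 6.9858*r^4 + 7.651*r^3 - 5.0077*r^2 - 17.3357*r - 8.4591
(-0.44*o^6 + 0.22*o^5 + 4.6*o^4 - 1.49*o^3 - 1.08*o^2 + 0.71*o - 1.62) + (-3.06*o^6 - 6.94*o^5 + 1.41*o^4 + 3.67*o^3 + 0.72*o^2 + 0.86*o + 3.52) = -3.5*o^6 - 6.72*o^5 + 6.01*o^4 + 2.18*o^3 - 0.36*o^2 + 1.57*o + 1.9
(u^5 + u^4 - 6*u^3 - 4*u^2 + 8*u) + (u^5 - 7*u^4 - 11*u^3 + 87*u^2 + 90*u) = 2*u^5 - 6*u^4 - 17*u^3 + 83*u^2 + 98*u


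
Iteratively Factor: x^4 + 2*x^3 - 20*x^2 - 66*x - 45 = (x + 1)*(x^3 + x^2 - 21*x - 45) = (x - 5)*(x + 1)*(x^2 + 6*x + 9) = (x - 5)*(x + 1)*(x + 3)*(x + 3)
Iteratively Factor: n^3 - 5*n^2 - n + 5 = (n + 1)*(n^2 - 6*n + 5) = (n - 1)*(n + 1)*(n - 5)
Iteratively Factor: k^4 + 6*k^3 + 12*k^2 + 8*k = (k + 2)*(k^3 + 4*k^2 + 4*k) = (k + 2)^2*(k^2 + 2*k) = k*(k + 2)^2*(k + 2)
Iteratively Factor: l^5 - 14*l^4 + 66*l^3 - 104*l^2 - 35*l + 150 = (l - 2)*(l^4 - 12*l^3 + 42*l^2 - 20*l - 75) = (l - 5)*(l - 2)*(l^3 - 7*l^2 + 7*l + 15) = (l - 5)*(l - 2)*(l + 1)*(l^2 - 8*l + 15) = (l - 5)*(l - 3)*(l - 2)*(l + 1)*(l - 5)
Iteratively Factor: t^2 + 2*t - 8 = (t - 2)*(t + 4)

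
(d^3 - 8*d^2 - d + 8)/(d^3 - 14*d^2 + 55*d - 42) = (d^2 - 7*d - 8)/(d^2 - 13*d + 42)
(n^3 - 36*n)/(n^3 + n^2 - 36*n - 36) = n/(n + 1)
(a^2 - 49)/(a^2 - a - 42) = (a + 7)/(a + 6)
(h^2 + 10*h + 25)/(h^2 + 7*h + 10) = (h + 5)/(h + 2)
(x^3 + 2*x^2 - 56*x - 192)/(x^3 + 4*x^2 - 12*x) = (x^2 - 4*x - 32)/(x*(x - 2))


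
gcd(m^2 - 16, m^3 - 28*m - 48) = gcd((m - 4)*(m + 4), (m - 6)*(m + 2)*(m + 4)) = m + 4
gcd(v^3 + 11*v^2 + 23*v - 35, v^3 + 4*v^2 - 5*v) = v^2 + 4*v - 5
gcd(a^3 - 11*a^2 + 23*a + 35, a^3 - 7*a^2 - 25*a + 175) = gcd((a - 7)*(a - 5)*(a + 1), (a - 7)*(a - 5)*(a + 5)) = a^2 - 12*a + 35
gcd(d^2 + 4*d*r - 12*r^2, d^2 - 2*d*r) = -d + 2*r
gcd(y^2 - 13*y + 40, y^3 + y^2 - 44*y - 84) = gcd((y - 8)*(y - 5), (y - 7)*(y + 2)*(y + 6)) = 1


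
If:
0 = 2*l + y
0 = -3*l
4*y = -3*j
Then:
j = 0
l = 0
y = 0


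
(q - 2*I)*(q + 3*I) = q^2 + I*q + 6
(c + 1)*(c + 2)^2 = c^3 + 5*c^2 + 8*c + 4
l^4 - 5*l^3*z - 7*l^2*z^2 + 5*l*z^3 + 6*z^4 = (l - 6*z)*(l - z)*(l + z)^2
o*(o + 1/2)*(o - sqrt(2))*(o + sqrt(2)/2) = o^4 - sqrt(2)*o^3/2 + o^3/2 - o^2 - sqrt(2)*o^2/4 - o/2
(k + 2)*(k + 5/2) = k^2 + 9*k/2 + 5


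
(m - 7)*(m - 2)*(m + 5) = m^3 - 4*m^2 - 31*m + 70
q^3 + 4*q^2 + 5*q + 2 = (q + 1)^2*(q + 2)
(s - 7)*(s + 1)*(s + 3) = s^3 - 3*s^2 - 25*s - 21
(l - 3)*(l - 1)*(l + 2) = l^3 - 2*l^2 - 5*l + 6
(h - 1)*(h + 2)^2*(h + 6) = h^4 + 9*h^3 + 18*h^2 - 4*h - 24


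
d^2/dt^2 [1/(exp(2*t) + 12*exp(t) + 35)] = 4*(-(exp(t) + 3)*(exp(2*t) + 12*exp(t) + 35) + 2*(exp(t) + 6)^2*exp(t))*exp(t)/(exp(2*t) + 12*exp(t) + 35)^3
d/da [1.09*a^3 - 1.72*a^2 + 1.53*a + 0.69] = 3.27*a^2 - 3.44*a + 1.53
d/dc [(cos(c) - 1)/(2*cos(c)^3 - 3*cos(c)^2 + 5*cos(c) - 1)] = 4*(9*sin(c)^2 + 9*cos(c) + cos(3*c) - 13)*sin(c)/(6*sin(c)^2 + 13*cos(c) + cos(3*c) - 8)^2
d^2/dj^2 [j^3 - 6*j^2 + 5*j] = 6*j - 12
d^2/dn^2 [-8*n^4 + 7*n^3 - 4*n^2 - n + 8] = -96*n^2 + 42*n - 8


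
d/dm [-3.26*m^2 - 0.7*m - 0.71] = -6.52*m - 0.7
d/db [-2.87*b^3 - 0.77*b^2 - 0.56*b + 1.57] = -8.61*b^2 - 1.54*b - 0.56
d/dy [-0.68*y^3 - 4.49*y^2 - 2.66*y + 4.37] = -2.04*y^2 - 8.98*y - 2.66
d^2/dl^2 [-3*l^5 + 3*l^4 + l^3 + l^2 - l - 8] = -60*l^3 + 36*l^2 + 6*l + 2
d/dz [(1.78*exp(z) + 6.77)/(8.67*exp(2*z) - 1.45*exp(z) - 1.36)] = (-15.4326*exp(2*z) - 117.3918*exp(z) + 7.3957)*exp(z)/(75.1689*exp(4*z) - 25.143*exp(3*z) - 21.4799*exp(2*z) + 3.944*exp(z) + 1.8496)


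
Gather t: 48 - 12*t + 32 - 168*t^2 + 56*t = -168*t^2 + 44*t + 80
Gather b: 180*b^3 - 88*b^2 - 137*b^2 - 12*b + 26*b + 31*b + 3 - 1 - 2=180*b^3 - 225*b^2 + 45*b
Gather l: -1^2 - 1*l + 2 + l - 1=0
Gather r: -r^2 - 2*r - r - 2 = -r^2 - 3*r - 2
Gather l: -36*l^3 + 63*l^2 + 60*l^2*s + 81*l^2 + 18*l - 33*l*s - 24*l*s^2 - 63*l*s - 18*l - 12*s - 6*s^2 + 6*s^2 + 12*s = -36*l^3 + l^2*(60*s + 144) + l*(-24*s^2 - 96*s)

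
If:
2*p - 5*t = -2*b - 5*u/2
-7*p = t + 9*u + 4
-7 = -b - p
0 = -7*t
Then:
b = 13/35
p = 232/35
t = 0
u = -28/5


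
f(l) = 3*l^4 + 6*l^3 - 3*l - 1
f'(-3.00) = -165.00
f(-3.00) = 89.00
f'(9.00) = 10203.00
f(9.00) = 24029.00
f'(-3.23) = -219.59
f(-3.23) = 133.04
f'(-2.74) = -114.71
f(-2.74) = 52.89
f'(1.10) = 34.75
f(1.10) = 8.08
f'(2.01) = 167.17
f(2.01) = 90.66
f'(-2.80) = -125.30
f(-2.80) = 60.08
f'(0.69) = 9.51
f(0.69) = -0.42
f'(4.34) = 1317.00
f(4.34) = 1540.80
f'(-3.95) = -461.71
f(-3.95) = 371.38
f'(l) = 12*l^3 + 18*l^2 - 3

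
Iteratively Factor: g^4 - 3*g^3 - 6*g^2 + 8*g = (g + 2)*(g^3 - 5*g^2 + 4*g) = (g - 1)*(g + 2)*(g^2 - 4*g) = g*(g - 1)*(g + 2)*(g - 4)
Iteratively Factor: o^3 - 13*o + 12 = (o + 4)*(o^2 - 4*o + 3) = (o - 3)*(o + 4)*(o - 1)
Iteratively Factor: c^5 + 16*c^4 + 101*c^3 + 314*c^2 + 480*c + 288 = (c + 4)*(c^4 + 12*c^3 + 53*c^2 + 102*c + 72) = (c + 3)*(c + 4)*(c^3 + 9*c^2 + 26*c + 24) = (c + 3)^2*(c + 4)*(c^2 + 6*c + 8) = (c + 3)^2*(c + 4)^2*(c + 2)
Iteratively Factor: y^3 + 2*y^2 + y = (y)*(y^2 + 2*y + 1) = y*(y + 1)*(y + 1)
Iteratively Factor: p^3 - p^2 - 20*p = (p)*(p^2 - p - 20) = p*(p + 4)*(p - 5)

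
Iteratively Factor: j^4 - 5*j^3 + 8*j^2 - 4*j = (j)*(j^3 - 5*j^2 + 8*j - 4) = j*(j - 2)*(j^2 - 3*j + 2) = j*(j - 2)*(j - 1)*(j - 2)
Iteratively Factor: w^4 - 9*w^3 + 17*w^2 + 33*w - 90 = (w - 5)*(w^3 - 4*w^2 - 3*w + 18) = (w - 5)*(w - 3)*(w^2 - w - 6) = (w - 5)*(w - 3)*(w + 2)*(w - 3)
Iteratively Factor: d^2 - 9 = (d - 3)*(d + 3)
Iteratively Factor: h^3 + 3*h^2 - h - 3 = (h + 3)*(h^2 - 1) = (h - 1)*(h + 3)*(h + 1)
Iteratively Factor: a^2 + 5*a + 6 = (a + 2)*(a + 3)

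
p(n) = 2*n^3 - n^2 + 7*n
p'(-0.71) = 11.44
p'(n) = 6*n^2 - 2*n + 7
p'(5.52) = 178.78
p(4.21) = 160.98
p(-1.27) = -14.60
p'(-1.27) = 19.22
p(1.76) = 20.13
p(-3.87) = -157.99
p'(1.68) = 20.57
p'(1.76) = 22.07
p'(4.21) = 104.92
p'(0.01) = 6.98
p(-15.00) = -7080.00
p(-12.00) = -3684.00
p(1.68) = 18.42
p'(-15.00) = 1387.00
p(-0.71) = -6.19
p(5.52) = 344.56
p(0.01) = 0.07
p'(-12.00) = 895.00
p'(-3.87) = 104.60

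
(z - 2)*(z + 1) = z^2 - z - 2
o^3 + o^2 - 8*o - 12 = (o - 3)*(o + 2)^2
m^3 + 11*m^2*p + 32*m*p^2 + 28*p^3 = (m + 2*p)^2*(m + 7*p)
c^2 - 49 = (c - 7)*(c + 7)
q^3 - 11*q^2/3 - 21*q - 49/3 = (q - 7)*(q + 1)*(q + 7/3)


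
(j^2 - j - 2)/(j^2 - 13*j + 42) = (j^2 - j - 2)/(j^2 - 13*j + 42)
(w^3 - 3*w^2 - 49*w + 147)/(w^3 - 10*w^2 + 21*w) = (w + 7)/w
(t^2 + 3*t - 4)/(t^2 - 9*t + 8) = (t + 4)/(t - 8)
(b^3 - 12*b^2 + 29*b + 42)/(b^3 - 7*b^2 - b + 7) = (b - 6)/(b - 1)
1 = 1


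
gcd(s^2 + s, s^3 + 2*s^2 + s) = s^2 + s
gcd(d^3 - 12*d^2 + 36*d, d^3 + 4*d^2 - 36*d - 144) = d - 6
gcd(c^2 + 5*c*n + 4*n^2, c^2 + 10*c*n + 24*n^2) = c + 4*n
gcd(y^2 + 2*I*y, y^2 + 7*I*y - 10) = y + 2*I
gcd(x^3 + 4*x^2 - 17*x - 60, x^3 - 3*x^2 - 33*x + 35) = x + 5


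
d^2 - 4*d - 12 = (d - 6)*(d + 2)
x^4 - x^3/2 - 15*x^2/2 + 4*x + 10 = (x - 2)^2*(x + 1)*(x + 5/2)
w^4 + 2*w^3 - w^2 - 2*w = w*(w - 1)*(w + 1)*(w + 2)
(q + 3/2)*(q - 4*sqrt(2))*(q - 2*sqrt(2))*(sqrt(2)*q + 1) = sqrt(2)*q^4 - 11*q^3 + 3*sqrt(2)*q^3/2 - 33*q^2/2 + 10*sqrt(2)*q^2 + 16*q + 15*sqrt(2)*q + 24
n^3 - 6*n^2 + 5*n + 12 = (n - 4)*(n - 3)*(n + 1)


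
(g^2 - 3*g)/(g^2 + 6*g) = (g - 3)/(g + 6)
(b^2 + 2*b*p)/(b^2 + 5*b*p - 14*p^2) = b*(b + 2*p)/(b^2 + 5*b*p - 14*p^2)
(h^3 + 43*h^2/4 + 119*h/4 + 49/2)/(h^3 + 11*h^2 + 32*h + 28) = (h + 7/4)/(h + 2)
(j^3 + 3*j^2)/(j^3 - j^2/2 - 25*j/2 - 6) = 2*j^2/(2*j^2 - 7*j - 4)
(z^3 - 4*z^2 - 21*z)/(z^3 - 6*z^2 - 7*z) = (z + 3)/(z + 1)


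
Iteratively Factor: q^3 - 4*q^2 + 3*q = (q - 3)*(q^2 - q) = q*(q - 3)*(q - 1)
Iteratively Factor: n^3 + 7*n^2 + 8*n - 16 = (n - 1)*(n^2 + 8*n + 16) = (n - 1)*(n + 4)*(n + 4)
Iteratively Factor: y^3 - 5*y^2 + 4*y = (y - 4)*(y^2 - y) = y*(y - 4)*(y - 1)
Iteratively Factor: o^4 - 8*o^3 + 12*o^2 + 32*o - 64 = (o - 2)*(o^3 - 6*o^2 + 32) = (o - 4)*(o - 2)*(o^2 - 2*o - 8) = (o - 4)*(o - 2)*(o + 2)*(o - 4)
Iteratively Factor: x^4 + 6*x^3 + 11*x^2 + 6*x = (x)*(x^3 + 6*x^2 + 11*x + 6) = x*(x + 3)*(x^2 + 3*x + 2) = x*(x + 2)*(x + 3)*(x + 1)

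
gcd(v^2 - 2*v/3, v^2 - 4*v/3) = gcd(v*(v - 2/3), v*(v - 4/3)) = v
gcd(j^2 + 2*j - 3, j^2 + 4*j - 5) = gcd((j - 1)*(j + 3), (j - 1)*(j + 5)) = j - 1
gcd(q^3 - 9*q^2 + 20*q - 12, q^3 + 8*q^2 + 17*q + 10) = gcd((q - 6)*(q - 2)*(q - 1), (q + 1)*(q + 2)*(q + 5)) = 1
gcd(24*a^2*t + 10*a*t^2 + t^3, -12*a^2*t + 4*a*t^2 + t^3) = 6*a*t + t^2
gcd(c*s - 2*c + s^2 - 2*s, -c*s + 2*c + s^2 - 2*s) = s - 2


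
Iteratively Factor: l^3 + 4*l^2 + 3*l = (l + 1)*(l^2 + 3*l) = l*(l + 1)*(l + 3)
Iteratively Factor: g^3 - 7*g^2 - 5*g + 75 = (g - 5)*(g^2 - 2*g - 15) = (g - 5)*(g + 3)*(g - 5)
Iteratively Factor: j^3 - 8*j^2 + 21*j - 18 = (j - 3)*(j^2 - 5*j + 6) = (j - 3)^2*(j - 2)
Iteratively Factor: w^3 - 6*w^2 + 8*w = (w - 4)*(w^2 - 2*w) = (w - 4)*(w - 2)*(w)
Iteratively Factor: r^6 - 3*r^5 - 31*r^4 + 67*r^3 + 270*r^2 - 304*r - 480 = (r + 3)*(r^5 - 6*r^4 - 13*r^3 + 106*r^2 - 48*r - 160) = (r - 5)*(r + 3)*(r^4 - r^3 - 18*r^2 + 16*r + 32) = (r - 5)*(r - 4)*(r + 3)*(r^3 + 3*r^2 - 6*r - 8) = (r - 5)*(r - 4)*(r + 3)*(r + 4)*(r^2 - r - 2) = (r - 5)*(r - 4)*(r + 1)*(r + 3)*(r + 4)*(r - 2)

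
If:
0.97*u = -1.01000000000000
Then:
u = -1.04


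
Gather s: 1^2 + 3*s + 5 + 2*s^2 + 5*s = 2*s^2 + 8*s + 6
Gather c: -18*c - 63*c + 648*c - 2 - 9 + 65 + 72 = 567*c + 126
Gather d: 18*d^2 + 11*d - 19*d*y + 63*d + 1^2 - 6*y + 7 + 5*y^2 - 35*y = 18*d^2 + d*(74 - 19*y) + 5*y^2 - 41*y + 8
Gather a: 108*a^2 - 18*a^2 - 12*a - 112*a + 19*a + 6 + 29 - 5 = 90*a^2 - 105*a + 30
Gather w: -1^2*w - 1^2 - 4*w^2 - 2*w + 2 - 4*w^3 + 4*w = -4*w^3 - 4*w^2 + w + 1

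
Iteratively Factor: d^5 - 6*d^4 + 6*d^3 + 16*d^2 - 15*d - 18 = (d + 1)*(d^4 - 7*d^3 + 13*d^2 + 3*d - 18) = (d + 1)^2*(d^3 - 8*d^2 + 21*d - 18) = (d - 3)*(d + 1)^2*(d^2 - 5*d + 6) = (d - 3)*(d - 2)*(d + 1)^2*(d - 3)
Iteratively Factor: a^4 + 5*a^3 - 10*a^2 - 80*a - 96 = (a - 4)*(a^3 + 9*a^2 + 26*a + 24) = (a - 4)*(a + 4)*(a^2 + 5*a + 6) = (a - 4)*(a + 3)*(a + 4)*(a + 2)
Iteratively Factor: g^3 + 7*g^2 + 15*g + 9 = (g + 3)*(g^2 + 4*g + 3) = (g + 3)^2*(g + 1)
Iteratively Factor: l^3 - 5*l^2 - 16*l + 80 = (l - 5)*(l^2 - 16) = (l - 5)*(l + 4)*(l - 4)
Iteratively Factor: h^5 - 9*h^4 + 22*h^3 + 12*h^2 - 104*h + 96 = (h - 3)*(h^4 - 6*h^3 + 4*h^2 + 24*h - 32) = (h - 3)*(h - 2)*(h^3 - 4*h^2 - 4*h + 16) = (h - 3)*(h - 2)*(h + 2)*(h^2 - 6*h + 8) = (h - 4)*(h - 3)*(h - 2)*(h + 2)*(h - 2)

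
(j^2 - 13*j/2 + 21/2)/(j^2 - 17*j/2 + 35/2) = (j - 3)/(j - 5)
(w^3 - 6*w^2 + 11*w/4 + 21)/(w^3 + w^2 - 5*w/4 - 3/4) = (2*w^2 - 15*w + 28)/(2*w^2 - w - 1)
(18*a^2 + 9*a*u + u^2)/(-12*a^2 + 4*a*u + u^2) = (3*a + u)/(-2*a + u)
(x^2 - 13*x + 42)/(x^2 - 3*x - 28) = (x - 6)/(x + 4)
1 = 1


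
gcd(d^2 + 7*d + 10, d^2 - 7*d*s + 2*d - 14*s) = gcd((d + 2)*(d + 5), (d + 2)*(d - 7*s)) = d + 2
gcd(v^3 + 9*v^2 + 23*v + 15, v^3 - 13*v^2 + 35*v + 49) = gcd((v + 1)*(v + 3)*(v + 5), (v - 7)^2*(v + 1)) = v + 1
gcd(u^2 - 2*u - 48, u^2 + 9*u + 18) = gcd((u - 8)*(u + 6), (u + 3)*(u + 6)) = u + 6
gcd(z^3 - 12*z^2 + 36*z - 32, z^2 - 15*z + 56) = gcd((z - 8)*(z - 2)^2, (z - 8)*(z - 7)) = z - 8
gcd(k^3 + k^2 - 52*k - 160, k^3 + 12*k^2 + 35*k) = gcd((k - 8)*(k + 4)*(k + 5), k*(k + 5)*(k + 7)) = k + 5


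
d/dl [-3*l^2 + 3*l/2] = 3/2 - 6*l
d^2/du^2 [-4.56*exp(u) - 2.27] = -4.56*exp(u)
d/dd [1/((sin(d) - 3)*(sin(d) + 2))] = (-sin(2*d) + cos(d))/((sin(d) - 3)^2*(sin(d) + 2)^2)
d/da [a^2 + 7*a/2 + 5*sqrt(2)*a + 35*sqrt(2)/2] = 2*a + 7/2 + 5*sqrt(2)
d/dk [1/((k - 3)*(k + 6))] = (-2*k - 3)/(k^4 + 6*k^3 - 27*k^2 - 108*k + 324)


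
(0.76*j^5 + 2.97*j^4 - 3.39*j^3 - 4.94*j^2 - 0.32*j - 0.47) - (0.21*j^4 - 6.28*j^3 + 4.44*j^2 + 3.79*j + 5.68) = 0.76*j^5 + 2.76*j^4 + 2.89*j^3 - 9.38*j^2 - 4.11*j - 6.15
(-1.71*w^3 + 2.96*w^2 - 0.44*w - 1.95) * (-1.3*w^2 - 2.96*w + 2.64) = 2.223*w^5 + 1.2136*w^4 - 12.704*w^3 + 11.6518*w^2 + 4.6104*w - 5.148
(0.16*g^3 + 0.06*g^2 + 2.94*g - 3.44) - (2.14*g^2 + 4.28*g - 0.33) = 0.16*g^3 - 2.08*g^2 - 1.34*g - 3.11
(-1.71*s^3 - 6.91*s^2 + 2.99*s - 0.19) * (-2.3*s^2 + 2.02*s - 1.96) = 3.933*s^5 + 12.4388*s^4 - 17.4836*s^3 + 20.0204*s^2 - 6.2442*s + 0.3724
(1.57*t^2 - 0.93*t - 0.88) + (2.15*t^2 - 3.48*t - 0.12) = 3.72*t^2 - 4.41*t - 1.0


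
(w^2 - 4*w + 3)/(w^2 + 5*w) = (w^2 - 4*w + 3)/(w*(w + 5))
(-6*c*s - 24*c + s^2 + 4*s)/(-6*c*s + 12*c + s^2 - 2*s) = (s + 4)/(s - 2)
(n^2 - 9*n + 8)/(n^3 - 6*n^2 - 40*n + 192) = (n - 1)/(n^2 + 2*n - 24)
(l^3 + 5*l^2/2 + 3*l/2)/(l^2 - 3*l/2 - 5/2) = l*(2*l + 3)/(2*l - 5)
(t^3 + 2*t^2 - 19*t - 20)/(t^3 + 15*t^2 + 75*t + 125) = (t^2 - 3*t - 4)/(t^2 + 10*t + 25)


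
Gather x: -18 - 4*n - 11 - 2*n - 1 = -6*n - 30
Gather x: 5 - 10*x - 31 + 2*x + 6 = -8*x - 20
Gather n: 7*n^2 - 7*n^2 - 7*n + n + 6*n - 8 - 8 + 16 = 0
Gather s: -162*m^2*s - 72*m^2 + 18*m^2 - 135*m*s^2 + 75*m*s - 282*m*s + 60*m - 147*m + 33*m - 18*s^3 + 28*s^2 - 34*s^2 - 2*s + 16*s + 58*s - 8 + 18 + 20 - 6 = -54*m^2 - 54*m - 18*s^3 + s^2*(-135*m - 6) + s*(-162*m^2 - 207*m + 72) + 24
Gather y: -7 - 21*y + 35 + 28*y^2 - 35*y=28*y^2 - 56*y + 28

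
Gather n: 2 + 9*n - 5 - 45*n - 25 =-36*n - 28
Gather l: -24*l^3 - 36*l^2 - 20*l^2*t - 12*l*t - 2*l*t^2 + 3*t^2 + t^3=-24*l^3 + l^2*(-20*t - 36) + l*(-2*t^2 - 12*t) + t^3 + 3*t^2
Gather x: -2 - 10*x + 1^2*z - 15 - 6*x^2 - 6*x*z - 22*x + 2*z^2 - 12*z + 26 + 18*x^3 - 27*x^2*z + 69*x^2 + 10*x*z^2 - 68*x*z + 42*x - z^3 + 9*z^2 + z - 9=18*x^3 + x^2*(63 - 27*z) + x*(10*z^2 - 74*z + 10) - z^3 + 11*z^2 - 10*z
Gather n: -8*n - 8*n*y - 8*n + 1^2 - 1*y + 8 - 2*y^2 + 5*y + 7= n*(-8*y - 16) - 2*y^2 + 4*y + 16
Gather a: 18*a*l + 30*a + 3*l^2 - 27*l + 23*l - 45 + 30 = a*(18*l + 30) + 3*l^2 - 4*l - 15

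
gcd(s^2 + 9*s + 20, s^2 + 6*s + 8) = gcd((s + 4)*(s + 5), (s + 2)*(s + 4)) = s + 4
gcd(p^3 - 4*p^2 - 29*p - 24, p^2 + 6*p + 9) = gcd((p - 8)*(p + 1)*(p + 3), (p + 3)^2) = p + 3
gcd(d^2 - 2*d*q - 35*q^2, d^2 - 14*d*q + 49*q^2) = -d + 7*q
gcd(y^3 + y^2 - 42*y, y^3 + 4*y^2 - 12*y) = y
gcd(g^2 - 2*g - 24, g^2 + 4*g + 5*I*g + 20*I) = g + 4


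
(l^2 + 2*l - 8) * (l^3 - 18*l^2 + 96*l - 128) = l^5 - 16*l^4 + 52*l^3 + 208*l^2 - 1024*l + 1024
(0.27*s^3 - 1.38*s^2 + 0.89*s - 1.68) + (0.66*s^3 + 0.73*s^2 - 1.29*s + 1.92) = 0.93*s^3 - 0.65*s^2 - 0.4*s + 0.24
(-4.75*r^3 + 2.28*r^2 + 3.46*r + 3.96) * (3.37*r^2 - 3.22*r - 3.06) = -16.0075*r^5 + 22.9786*r^4 + 18.8536*r^3 - 4.7728*r^2 - 23.3388*r - 12.1176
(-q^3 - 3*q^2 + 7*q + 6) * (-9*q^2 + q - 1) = 9*q^5 + 26*q^4 - 65*q^3 - 44*q^2 - q - 6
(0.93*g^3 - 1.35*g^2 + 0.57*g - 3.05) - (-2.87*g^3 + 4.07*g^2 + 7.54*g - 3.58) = 3.8*g^3 - 5.42*g^2 - 6.97*g + 0.53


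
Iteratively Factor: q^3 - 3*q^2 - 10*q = (q - 5)*(q^2 + 2*q) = (q - 5)*(q + 2)*(q)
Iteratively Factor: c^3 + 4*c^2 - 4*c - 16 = (c + 4)*(c^2 - 4) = (c - 2)*(c + 4)*(c + 2)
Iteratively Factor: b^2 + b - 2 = (b + 2)*(b - 1)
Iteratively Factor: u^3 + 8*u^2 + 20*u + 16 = (u + 2)*(u^2 + 6*u + 8) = (u + 2)^2*(u + 4)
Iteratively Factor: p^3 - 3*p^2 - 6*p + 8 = (p - 1)*(p^2 - 2*p - 8) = (p - 1)*(p + 2)*(p - 4)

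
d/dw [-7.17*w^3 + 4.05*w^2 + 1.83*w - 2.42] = -21.51*w^2 + 8.1*w + 1.83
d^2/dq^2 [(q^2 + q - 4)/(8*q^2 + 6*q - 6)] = 2*(2*q^3 - 78*q^2 - 54*q - 33)/(64*q^6 + 144*q^5 - 36*q^4 - 189*q^3 + 27*q^2 + 81*q - 27)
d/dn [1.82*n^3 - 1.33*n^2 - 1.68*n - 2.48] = 5.46*n^2 - 2.66*n - 1.68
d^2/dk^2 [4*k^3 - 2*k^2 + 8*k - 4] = 24*k - 4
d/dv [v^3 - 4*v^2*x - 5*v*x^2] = 3*v^2 - 8*v*x - 5*x^2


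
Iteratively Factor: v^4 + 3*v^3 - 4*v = (v + 2)*(v^3 + v^2 - 2*v) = v*(v + 2)*(v^2 + v - 2) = v*(v + 2)^2*(v - 1)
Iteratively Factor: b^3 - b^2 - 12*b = (b - 4)*(b^2 + 3*b) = b*(b - 4)*(b + 3)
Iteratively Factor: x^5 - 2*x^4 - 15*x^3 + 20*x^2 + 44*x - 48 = (x - 2)*(x^4 - 15*x^2 - 10*x + 24) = (x - 2)*(x + 2)*(x^3 - 2*x^2 - 11*x + 12) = (x - 2)*(x - 1)*(x + 2)*(x^2 - x - 12) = (x - 4)*(x - 2)*(x - 1)*(x + 2)*(x + 3)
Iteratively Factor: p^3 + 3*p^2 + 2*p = (p)*(p^2 + 3*p + 2) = p*(p + 1)*(p + 2)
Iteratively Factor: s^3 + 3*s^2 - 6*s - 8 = (s - 2)*(s^2 + 5*s + 4) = (s - 2)*(s + 4)*(s + 1)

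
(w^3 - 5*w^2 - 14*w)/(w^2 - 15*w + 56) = w*(w + 2)/(w - 8)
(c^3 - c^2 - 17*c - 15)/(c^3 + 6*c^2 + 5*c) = (c^2 - 2*c - 15)/(c*(c + 5))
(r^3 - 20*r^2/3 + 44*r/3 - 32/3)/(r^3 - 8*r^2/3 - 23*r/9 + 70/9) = 3*(3*r^2 - 14*r + 16)/(9*r^2 - 6*r - 35)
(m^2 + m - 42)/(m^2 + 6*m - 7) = (m - 6)/(m - 1)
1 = 1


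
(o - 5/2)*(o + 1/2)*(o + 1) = o^3 - o^2 - 13*o/4 - 5/4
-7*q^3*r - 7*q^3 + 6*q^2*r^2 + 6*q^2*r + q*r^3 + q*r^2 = (-q + r)*(7*q + r)*(q*r + q)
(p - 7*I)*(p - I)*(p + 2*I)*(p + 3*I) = p^4 - 3*I*p^3 + 27*p^2 + 13*I*p + 42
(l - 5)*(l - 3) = l^2 - 8*l + 15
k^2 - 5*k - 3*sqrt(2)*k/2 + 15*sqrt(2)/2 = (k - 5)*(k - 3*sqrt(2)/2)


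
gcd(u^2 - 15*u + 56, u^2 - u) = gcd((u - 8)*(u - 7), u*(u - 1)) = 1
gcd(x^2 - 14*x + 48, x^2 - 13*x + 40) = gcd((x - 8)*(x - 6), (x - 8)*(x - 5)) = x - 8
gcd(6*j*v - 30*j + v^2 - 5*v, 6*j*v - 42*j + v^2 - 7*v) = 6*j + v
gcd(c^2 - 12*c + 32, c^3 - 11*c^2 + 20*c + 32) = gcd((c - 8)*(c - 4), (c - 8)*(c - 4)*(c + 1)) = c^2 - 12*c + 32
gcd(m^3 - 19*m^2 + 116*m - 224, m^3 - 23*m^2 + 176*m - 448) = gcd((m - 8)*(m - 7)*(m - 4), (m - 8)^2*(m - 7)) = m^2 - 15*m + 56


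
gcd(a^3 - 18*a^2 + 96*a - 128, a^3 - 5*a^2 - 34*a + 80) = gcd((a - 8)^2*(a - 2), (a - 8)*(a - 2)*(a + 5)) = a^2 - 10*a + 16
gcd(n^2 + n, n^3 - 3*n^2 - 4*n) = n^2 + n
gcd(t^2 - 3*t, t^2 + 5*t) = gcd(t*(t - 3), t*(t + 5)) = t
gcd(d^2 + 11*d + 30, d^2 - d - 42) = d + 6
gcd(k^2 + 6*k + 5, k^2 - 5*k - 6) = k + 1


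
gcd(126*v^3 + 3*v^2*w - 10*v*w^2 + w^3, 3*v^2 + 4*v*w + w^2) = 3*v + w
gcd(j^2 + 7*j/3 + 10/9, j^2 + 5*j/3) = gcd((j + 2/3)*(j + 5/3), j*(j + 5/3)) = j + 5/3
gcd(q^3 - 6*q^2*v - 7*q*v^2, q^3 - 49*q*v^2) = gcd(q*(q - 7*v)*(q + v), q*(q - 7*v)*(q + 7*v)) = q^2 - 7*q*v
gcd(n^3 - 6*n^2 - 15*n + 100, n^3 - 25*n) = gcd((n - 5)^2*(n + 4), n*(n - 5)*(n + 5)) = n - 5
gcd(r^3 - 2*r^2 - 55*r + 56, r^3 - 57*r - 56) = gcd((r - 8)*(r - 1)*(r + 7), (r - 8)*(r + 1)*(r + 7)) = r^2 - r - 56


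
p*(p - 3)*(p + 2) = p^3 - p^2 - 6*p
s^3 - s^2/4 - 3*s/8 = s*(s - 3/4)*(s + 1/2)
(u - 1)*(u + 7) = u^2 + 6*u - 7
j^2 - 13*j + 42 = (j - 7)*(j - 6)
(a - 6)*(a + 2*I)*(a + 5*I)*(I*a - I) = I*a^4 - 7*a^3 - 7*I*a^3 + 49*a^2 - 4*I*a^2 - 42*a + 70*I*a - 60*I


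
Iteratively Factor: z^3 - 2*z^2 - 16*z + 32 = (z - 2)*(z^2 - 16) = (z - 4)*(z - 2)*(z + 4)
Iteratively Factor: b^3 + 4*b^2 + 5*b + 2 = (b + 1)*(b^2 + 3*b + 2) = (b + 1)*(b + 2)*(b + 1)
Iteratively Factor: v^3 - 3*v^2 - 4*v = (v - 4)*(v^2 + v) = (v - 4)*(v + 1)*(v)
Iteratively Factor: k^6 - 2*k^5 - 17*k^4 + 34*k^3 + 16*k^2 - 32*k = (k - 2)*(k^5 - 17*k^3 + 16*k) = k*(k - 2)*(k^4 - 17*k^2 + 16) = k*(k - 2)*(k - 1)*(k^3 + k^2 - 16*k - 16) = k*(k - 2)*(k - 1)*(k + 1)*(k^2 - 16) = k*(k - 2)*(k - 1)*(k + 1)*(k + 4)*(k - 4)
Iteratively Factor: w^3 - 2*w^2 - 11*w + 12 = (w - 4)*(w^2 + 2*w - 3) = (w - 4)*(w - 1)*(w + 3)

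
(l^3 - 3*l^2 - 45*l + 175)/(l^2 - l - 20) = (l^2 + 2*l - 35)/(l + 4)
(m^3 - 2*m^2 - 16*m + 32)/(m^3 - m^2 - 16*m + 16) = (m - 2)/(m - 1)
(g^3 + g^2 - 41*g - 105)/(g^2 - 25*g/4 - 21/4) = 4*(g^2 + 8*g + 15)/(4*g + 3)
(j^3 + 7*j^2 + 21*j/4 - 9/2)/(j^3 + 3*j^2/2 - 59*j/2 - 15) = (4*j^2 + 4*j - 3)/(2*(2*j^2 - 9*j - 5))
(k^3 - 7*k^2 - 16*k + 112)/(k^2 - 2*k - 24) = (k^2 - 11*k + 28)/(k - 6)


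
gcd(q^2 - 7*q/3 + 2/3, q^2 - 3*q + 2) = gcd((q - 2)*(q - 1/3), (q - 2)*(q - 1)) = q - 2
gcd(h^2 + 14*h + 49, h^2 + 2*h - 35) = h + 7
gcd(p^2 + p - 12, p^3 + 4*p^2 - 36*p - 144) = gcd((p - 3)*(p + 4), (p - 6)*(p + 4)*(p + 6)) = p + 4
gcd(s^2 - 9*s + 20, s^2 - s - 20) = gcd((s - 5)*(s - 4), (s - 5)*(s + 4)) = s - 5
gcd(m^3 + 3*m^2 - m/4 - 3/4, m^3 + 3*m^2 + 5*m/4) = m + 1/2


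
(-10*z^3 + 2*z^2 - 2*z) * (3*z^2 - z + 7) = -30*z^5 + 16*z^4 - 78*z^3 + 16*z^2 - 14*z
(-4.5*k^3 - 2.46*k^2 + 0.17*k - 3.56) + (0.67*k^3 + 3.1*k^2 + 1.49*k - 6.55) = -3.83*k^3 + 0.64*k^2 + 1.66*k - 10.11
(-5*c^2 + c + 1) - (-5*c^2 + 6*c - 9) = 10 - 5*c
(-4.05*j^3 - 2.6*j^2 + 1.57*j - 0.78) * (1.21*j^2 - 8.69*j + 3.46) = -4.9005*j^5 + 32.0485*j^4 + 10.4807*j^3 - 23.5831*j^2 + 12.2104*j - 2.6988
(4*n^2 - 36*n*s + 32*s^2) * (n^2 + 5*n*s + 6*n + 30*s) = 4*n^4 - 16*n^3*s + 24*n^3 - 148*n^2*s^2 - 96*n^2*s + 160*n*s^3 - 888*n*s^2 + 960*s^3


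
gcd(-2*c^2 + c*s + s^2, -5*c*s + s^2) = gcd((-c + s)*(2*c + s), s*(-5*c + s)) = 1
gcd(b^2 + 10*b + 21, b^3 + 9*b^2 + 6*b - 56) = b + 7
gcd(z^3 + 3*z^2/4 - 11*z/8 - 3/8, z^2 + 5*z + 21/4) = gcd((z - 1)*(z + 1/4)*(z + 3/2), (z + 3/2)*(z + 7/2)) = z + 3/2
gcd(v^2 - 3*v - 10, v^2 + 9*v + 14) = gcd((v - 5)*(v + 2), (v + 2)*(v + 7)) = v + 2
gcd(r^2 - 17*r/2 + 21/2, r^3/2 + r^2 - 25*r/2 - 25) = 1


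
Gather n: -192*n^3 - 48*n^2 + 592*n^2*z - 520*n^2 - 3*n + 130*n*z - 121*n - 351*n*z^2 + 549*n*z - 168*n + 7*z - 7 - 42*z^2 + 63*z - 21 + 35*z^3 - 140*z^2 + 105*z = -192*n^3 + n^2*(592*z - 568) + n*(-351*z^2 + 679*z - 292) + 35*z^3 - 182*z^2 + 175*z - 28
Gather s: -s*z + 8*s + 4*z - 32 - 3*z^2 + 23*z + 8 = s*(8 - z) - 3*z^2 + 27*z - 24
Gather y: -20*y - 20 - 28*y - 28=-48*y - 48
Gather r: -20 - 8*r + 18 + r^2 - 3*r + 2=r^2 - 11*r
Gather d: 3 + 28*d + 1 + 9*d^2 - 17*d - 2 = 9*d^2 + 11*d + 2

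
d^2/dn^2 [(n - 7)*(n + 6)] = 2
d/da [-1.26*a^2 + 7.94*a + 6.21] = 7.94 - 2.52*a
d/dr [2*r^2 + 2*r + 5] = 4*r + 2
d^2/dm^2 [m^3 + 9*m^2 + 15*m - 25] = 6*m + 18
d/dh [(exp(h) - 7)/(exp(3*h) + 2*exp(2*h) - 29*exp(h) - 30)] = (-(exp(h) - 7)*(3*exp(2*h) + 4*exp(h) - 29) + exp(3*h) + 2*exp(2*h) - 29*exp(h) - 30)*exp(h)/(exp(3*h) + 2*exp(2*h) - 29*exp(h) - 30)^2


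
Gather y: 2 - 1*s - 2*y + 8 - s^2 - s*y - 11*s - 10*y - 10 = -s^2 - 12*s + y*(-s - 12)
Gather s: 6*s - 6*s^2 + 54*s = -6*s^2 + 60*s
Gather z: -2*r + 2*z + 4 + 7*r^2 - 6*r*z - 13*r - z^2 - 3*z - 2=7*r^2 - 15*r - z^2 + z*(-6*r - 1) + 2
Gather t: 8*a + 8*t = 8*a + 8*t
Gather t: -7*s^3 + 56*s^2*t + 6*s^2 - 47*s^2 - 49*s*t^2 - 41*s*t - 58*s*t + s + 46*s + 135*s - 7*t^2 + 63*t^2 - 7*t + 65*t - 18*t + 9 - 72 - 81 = -7*s^3 - 41*s^2 + 182*s + t^2*(56 - 49*s) + t*(56*s^2 - 99*s + 40) - 144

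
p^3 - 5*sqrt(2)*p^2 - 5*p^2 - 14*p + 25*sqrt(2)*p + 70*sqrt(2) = (p - 7)*(p + 2)*(p - 5*sqrt(2))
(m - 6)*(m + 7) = m^2 + m - 42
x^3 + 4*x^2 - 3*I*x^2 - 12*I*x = x*(x + 4)*(x - 3*I)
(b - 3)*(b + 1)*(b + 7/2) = b^3 + 3*b^2/2 - 10*b - 21/2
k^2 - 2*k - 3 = (k - 3)*(k + 1)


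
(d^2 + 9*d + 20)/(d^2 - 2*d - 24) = (d + 5)/(d - 6)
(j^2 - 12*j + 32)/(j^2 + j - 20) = (j - 8)/(j + 5)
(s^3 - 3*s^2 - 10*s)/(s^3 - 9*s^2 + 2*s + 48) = s*(s - 5)/(s^2 - 11*s + 24)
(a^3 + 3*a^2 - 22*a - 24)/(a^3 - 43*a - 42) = (a - 4)/(a - 7)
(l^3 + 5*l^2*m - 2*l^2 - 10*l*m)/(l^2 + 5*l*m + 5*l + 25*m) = l*(l - 2)/(l + 5)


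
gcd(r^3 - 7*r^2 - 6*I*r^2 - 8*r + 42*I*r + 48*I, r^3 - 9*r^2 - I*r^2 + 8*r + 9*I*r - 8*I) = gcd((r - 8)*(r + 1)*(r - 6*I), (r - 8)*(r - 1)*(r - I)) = r - 8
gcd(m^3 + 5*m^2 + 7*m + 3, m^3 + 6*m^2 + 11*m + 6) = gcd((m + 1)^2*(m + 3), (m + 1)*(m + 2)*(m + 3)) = m^2 + 4*m + 3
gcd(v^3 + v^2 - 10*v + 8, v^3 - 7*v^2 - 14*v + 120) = v + 4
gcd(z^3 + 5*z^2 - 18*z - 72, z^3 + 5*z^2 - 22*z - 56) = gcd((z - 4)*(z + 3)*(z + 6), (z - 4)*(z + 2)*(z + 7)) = z - 4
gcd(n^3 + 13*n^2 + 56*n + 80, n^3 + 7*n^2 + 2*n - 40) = n^2 + 9*n + 20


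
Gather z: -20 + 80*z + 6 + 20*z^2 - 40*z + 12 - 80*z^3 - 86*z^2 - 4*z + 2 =-80*z^3 - 66*z^2 + 36*z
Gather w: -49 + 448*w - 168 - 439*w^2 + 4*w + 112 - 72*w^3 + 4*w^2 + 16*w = -72*w^3 - 435*w^2 + 468*w - 105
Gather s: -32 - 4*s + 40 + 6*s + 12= 2*s + 20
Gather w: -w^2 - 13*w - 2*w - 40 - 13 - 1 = -w^2 - 15*w - 54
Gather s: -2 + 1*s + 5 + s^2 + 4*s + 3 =s^2 + 5*s + 6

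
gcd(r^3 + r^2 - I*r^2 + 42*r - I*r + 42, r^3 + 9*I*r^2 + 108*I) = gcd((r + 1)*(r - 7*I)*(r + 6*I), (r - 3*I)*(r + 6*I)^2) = r + 6*I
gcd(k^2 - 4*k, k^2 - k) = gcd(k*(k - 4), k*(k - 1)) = k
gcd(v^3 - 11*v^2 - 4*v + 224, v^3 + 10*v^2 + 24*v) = v + 4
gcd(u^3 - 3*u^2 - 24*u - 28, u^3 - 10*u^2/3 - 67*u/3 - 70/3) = u^2 - 5*u - 14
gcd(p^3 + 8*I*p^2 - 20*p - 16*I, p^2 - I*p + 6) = p + 2*I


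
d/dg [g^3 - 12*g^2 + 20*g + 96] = 3*g^2 - 24*g + 20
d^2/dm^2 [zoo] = 0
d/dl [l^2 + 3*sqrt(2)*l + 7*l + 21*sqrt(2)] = 2*l + 3*sqrt(2) + 7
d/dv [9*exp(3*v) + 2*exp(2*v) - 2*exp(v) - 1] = (27*exp(2*v) + 4*exp(v) - 2)*exp(v)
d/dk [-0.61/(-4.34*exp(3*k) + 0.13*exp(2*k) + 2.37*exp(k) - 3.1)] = (-7.9422*exp(2*k) + 0.1586*exp(k) + 1.4457)*exp(k)/(4.34*exp(3*k) - 0.13*exp(2*k) - 2.37*exp(k) + 3.1)^2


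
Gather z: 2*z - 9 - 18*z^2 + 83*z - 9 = -18*z^2 + 85*z - 18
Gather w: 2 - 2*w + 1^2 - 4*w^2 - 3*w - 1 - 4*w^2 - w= -8*w^2 - 6*w + 2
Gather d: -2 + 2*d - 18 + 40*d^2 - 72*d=40*d^2 - 70*d - 20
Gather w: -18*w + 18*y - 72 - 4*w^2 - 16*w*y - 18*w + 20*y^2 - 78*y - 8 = -4*w^2 + w*(-16*y - 36) + 20*y^2 - 60*y - 80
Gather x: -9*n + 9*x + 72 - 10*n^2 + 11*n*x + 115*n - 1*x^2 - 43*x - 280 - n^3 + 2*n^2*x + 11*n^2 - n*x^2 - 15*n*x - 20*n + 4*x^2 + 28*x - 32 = -n^3 + n^2 + 86*n + x^2*(3 - n) + x*(2*n^2 - 4*n - 6) - 240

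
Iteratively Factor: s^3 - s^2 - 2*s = (s)*(s^2 - s - 2) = s*(s - 2)*(s + 1)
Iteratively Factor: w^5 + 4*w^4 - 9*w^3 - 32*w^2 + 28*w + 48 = (w - 2)*(w^4 + 6*w^3 + 3*w^2 - 26*w - 24) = (w - 2)^2*(w^3 + 8*w^2 + 19*w + 12) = (w - 2)^2*(w + 4)*(w^2 + 4*w + 3) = (w - 2)^2*(w + 3)*(w + 4)*(w + 1)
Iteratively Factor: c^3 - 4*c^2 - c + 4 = (c - 1)*(c^2 - 3*c - 4) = (c - 1)*(c + 1)*(c - 4)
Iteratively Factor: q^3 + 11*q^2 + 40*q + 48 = (q + 4)*(q^2 + 7*q + 12) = (q + 4)^2*(q + 3)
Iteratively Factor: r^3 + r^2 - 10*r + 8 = (r - 2)*(r^2 + 3*r - 4) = (r - 2)*(r - 1)*(r + 4)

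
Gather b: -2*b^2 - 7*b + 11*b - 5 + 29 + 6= -2*b^2 + 4*b + 30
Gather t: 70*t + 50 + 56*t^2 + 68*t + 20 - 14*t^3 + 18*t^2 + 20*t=-14*t^3 + 74*t^2 + 158*t + 70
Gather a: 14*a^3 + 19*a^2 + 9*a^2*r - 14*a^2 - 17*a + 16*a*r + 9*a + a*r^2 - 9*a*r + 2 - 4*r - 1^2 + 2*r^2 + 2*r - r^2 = 14*a^3 + a^2*(9*r + 5) + a*(r^2 + 7*r - 8) + r^2 - 2*r + 1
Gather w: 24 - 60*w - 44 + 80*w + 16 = 20*w - 4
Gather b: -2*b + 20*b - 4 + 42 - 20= 18*b + 18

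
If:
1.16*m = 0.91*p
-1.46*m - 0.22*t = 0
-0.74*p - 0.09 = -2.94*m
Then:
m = 0.05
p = 0.06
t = -0.30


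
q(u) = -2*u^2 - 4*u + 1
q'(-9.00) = 32.00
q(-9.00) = -125.00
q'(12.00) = -52.00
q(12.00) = -335.00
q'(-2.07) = 4.28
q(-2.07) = 0.71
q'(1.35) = -9.40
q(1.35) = -8.04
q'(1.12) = -8.48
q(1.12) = -5.99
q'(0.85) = -7.40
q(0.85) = -3.84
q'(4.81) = -23.24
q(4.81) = -64.51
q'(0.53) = -6.12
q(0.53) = -1.68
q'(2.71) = -14.84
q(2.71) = -24.53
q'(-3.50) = 10.00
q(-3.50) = -9.50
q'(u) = -4*u - 4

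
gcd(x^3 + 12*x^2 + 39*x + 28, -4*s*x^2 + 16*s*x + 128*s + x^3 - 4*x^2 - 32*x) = x + 4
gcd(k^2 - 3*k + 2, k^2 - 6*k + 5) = k - 1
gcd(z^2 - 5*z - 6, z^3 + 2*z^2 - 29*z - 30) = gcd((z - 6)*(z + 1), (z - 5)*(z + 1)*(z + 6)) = z + 1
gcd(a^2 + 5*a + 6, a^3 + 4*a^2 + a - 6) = a^2 + 5*a + 6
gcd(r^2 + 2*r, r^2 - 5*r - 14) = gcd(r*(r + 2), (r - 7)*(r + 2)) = r + 2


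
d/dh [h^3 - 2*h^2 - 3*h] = 3*h^2 - 4*h - 3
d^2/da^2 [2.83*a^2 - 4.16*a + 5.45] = 5.66000000000000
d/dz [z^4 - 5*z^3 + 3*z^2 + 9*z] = 4*z^3 - 15*z^2 + 6*z + 9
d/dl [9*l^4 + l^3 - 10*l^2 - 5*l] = 36*l^3 + 3*l^2 - 20*l - 5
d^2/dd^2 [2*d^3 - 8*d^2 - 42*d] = 12*d - 16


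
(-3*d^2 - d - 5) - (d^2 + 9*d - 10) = -4*d^2 - 10*d + 5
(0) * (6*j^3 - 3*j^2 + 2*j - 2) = 0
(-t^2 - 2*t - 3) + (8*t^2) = 7*t^2 - 2*t - 3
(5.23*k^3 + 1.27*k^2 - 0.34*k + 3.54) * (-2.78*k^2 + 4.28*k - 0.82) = -14.5394*k^5 + 18.8538*k^4 + 2.0922*k^3 - 12.3378*k^2 + 15.43*k - 2.9028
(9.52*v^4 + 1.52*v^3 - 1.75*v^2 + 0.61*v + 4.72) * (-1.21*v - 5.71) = -11.5192*v^5 - 56.1984*v^4 - 6.5617*v^3 + 9.2544*v^2 - 9.1943*v - 26.9512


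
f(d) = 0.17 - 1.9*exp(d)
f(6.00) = -766.34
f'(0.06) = -2.02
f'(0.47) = -3.04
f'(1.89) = -12.58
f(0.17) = -2.08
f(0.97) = -4.84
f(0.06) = -1.85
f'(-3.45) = -0.06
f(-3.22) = 0.09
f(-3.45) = 0.11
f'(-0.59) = -1.05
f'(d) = -1.9*exp(d)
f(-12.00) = 0.17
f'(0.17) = -2.25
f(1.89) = -12.41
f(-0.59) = -0.88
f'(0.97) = -5.01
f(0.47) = -2.87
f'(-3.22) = -0.08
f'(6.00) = -766.51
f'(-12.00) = 0.00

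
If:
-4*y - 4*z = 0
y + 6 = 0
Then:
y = -6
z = 6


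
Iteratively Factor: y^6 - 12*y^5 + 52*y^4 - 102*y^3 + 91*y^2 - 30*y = (y - 1)*(y^5 - 11*y^4 + 41*y^3 - 61*y^2 + 30*y) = y*(y - 1)*(y^4 - 11*y^3 + 41*y^2 - 61*y + 30) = y*(y - 5)*(y - 1)*(y^3 - 6*y^2 + 11*y - 6) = y*(y - 5)*(y - 3)*(y - 1)*(y^2 - 3*y + 2) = y*(y - 5)*(y - 3)*(y - 1)^2*(y - 2)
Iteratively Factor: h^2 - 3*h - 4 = (h + 1)*(h - 4)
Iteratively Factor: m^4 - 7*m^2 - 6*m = (m - 3)*(m^3 + 3*m^2 + 2*m) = (m - 3)*(m + 1)*(m^2 + 2*m) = (m - 3)*(m + 1)*(m + 2)*(m)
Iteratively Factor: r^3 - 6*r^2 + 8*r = (r - 4)*(r^2 - 2*r) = r*(r - 4)*(r - 2)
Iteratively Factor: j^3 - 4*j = (j - 2)*(j^2 + 2*j) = (j - 2)*(j + 2)*(j)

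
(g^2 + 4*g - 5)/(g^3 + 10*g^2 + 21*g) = (g^2 + 4*g - 5)/(g*(g^2 + 10*g + 21))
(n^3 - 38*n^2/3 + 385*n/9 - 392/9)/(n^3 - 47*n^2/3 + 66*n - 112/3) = (9*n^2 - 42*n + 49)/(3*(3*n^2 - 23*n + 14))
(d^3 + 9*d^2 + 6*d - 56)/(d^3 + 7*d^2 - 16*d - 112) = (d - 2)/(d - 4)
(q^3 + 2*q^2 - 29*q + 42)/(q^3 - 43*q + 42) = (q^2 - 5*q + 6)/(q^2 - 7*q + 6)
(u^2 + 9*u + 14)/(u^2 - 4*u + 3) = (u^2 + 9*u + 14)/(u^2 - 4*u + 3)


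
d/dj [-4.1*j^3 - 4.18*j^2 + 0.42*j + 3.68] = -12.3*j^2 - 8.36*j + 0.42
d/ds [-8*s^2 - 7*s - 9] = -16*s - 7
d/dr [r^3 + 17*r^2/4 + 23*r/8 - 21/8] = 3*r^2 + 17*r/2 + 23/8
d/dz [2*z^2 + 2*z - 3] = 4*z + 2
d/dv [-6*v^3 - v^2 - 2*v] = -18*v^2 - 2*v - 2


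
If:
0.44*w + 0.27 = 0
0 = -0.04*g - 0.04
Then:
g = -1.00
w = -0.61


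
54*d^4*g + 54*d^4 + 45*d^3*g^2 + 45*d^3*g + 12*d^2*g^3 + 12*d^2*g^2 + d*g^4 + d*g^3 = (3*d + g)^2*(6*d + g)*(d*g + d)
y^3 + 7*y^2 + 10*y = y*(y + 2)*(y + 5)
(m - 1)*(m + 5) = m^2 + 4*m - 5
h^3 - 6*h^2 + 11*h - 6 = (h - 3)*(h - 2)*(h - 1)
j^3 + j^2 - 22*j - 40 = (j - 5)*(j + 2)*(j + 4)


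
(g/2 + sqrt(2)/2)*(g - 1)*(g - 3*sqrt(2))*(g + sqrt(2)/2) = g^4/2 - 3*sqrt(2)*g^3/4 - g^3/2 - 4*g^2 + 3*sqrt(2)*g^2/4 - 3*sqrt(2)*g/2 + 4*g + 3*sqrt(2)/2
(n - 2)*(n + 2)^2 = n^3 + 2*n^2 - 4*n - 8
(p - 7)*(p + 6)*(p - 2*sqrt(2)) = p^3 - 2*sqrt(2)*p^2 - p^2 - 42*p + 2*sqrt(2)*p + 84*sqrt(2)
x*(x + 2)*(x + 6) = x^3 + 8*x^2 + 12*x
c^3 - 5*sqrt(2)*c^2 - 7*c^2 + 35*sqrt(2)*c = c*(c - 7)*(c - 5*sqrt(2))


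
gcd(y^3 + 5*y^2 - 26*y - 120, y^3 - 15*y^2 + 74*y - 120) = y - 5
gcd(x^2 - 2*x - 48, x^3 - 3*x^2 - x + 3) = 1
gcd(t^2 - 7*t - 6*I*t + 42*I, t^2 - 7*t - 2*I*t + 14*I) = t - 7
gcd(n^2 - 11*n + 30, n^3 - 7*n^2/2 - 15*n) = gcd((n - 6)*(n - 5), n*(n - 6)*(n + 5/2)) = n - 6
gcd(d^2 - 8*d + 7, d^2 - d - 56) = 1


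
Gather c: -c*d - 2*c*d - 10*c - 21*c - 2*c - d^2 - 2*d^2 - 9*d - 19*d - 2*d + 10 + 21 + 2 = c*(-3*d - 33) - 3*d^2 - 30*d + 33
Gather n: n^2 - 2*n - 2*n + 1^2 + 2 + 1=n^2 - 4*n + 4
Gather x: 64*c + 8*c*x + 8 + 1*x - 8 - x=8*c*x + 64*c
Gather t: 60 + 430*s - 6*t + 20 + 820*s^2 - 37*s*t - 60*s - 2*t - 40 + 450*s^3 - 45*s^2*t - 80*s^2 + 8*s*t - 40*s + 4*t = 450*s^3 + 740*s^2 + 330*s + t*(-45*s^2 - 29*s - 4) + 40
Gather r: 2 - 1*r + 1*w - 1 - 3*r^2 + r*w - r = -3*r^2 + r*(w - 2) + w + 1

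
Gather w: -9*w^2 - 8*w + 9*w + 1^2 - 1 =-9*w^2 + w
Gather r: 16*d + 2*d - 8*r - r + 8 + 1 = 18*d - 9*r + 9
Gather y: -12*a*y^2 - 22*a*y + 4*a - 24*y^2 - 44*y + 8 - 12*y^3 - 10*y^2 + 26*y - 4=4*a - 12*y^3 + y^2*(-12*a - 34) + y*(-22*a - 18) + 4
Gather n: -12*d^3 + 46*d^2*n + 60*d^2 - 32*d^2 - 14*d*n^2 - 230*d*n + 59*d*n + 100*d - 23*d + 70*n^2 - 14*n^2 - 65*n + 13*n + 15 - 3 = -12*d^3 + 28*d^2 + 77*d + n^2*(56 - 14*d) + n*(46*d^2 - 171*d - 52) + 12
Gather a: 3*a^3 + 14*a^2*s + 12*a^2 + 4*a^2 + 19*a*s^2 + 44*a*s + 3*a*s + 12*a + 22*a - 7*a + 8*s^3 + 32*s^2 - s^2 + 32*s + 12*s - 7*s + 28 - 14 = 3*a^3 + a^2*(14*s + 16) + a*(19*s^2 + 47*s + 27) + 8*s^3 + 31*s^2 + 37*s + 14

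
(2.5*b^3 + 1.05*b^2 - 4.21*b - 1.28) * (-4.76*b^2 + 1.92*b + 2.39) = -11.9*b^5 - 0.198*b^4 + 28.0306*b^3 + 0.5191*b^2 - 12.5195*b - 3.0592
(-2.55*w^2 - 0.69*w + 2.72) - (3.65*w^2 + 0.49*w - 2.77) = -6.2*w^2 - 1.18*w + 5.49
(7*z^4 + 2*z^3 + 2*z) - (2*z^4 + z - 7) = 5*z^4 + 2*z^3 + z + 7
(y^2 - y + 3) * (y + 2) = y^3 + y^2 + y + 6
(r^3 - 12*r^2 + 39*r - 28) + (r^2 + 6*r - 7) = r^3 - 11*r^2 + 45*r - 35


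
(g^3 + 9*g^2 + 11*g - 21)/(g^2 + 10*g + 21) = g - 1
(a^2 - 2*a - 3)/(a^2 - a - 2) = (a - 3)/(a - 2)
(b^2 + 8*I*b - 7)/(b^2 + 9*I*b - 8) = (b + 7*I)/(b + 8*I)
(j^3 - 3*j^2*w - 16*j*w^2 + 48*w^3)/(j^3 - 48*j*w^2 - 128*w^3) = (-j^2 + 7*j*w - 12*w^2)/(-j^2 + 4*j*w + 32*w^2)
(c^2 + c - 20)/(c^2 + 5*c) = (c - 4)/c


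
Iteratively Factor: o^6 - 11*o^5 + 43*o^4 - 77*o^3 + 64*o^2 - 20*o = (o - 5)*(o^5 - 6*o^4 + 13*o^3 - 12*o^2 + 4*o) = (o - 5)*(o - 1)*(o^4 - 5*o^3 + 8*o^2 - 4*o) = (o - 5)*(o - 2)*(o - 1)*(o^3 - 3*o^2 + 2*o) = (o - 5)*(o - 2)*(o - 1)^2*(o^2 - 2*o) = (o - 5)*(o - 2)^2*(o - 1)^2*(o)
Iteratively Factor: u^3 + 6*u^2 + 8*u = (u)*(u^2 + 6*u + 8) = u*(u + 4)*(u + 2)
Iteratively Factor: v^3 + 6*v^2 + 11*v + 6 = (v + 3)*(v^2 + 3*v + 2) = (v + 2)*(v + 3)*(v + 1)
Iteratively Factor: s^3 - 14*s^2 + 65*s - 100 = (s - 4)*(s^2 - 10*s + 25) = (s - 5)*(s - 4)*(s - 5)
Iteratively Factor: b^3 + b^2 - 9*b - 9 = (b - 3)*(b^2 + 4*b + 3) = (b - 3)*(b + 3)*(b + 1)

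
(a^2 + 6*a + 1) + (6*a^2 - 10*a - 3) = 7*a^2 - 4*a - 2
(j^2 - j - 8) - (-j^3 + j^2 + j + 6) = j^3 - 2*j - 14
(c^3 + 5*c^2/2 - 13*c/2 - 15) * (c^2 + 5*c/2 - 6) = c^5 + 5*c^4 - 25*c^3/4 - 185*c^2/4 + 3*c/2 + 90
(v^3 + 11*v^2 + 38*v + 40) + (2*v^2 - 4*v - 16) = v^3 + 13*v^2 + 34*v + 24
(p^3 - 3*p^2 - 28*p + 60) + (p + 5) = p^3 - 3*p^2 - 27*p + 65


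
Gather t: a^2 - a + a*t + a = a^2 + a*t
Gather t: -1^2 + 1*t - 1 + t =2*t - 2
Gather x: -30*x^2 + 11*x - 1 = -30*x^2 + 11*x - 1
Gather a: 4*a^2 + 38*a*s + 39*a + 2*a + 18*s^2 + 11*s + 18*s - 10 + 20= 4*a^2 + a*(38*s + 41) + 18*s^2 + 29*s + 10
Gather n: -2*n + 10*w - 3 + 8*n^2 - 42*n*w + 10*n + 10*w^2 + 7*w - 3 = 8*n^2 + n*(8 - 42*w) + 10*w^2 + 17*w - 6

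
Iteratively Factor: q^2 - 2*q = (q - 2)*(q)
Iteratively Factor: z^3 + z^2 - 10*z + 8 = (z + 4)*(z^2 - 3*z + 2) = (z - 1)*(z + 4)*(z - 2)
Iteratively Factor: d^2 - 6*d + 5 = (d - 5)*(d - 1)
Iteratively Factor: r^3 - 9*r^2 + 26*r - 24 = (r - 3)*(r^2 - 6*r + 8) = (r - 3)*(r - 2)*(r - 4)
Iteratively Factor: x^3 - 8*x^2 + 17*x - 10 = (x - 1)*(x^2 - 7*x + 10) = (x - 5)*(x - 1)*(x - 2)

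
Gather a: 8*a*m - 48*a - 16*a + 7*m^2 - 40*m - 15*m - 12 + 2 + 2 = a*(8*m - 64) + 7*m^2 - 55*m - 8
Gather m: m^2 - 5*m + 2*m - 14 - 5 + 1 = m^2 - 3*m - 18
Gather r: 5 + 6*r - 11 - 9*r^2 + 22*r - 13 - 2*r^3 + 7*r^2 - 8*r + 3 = -2*r^3 - 2*r^2 + 20*r - 16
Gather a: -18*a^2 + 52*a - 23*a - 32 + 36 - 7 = -18*a^2 + 29*a - 3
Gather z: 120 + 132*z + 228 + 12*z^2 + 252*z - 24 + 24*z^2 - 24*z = 36*z^2 + 360*z + 324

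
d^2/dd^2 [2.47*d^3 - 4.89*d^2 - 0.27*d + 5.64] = 14.82*d - 9.78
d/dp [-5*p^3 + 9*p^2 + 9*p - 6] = -15*p^2 + 18*p + 9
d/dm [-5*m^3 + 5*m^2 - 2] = 5*m*(2 - 3*m)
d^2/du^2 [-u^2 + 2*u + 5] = -2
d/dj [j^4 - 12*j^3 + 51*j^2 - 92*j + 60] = 4*j^3 - 36*j^2 + 102*j - 92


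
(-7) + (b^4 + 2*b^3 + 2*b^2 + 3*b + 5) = b^4 + 2*b^3 + 2*b^2 + 3*b - 2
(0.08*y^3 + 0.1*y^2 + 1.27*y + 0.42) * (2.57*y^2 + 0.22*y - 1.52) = 0.2056*y^5 + 0.2746*y^4 + 3.1643*y^3 + 1.2068*y^2 - 1.838*y - 0.6384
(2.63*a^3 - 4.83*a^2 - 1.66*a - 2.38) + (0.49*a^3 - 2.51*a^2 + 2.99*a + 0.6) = 3.12*a^3 - 7.34*a^2 + 1.33*a - 1.78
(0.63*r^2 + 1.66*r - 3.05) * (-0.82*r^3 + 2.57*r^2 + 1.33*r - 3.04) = -0.5166*r^5 + 0.2579*r^4 + 7.6051*r^3 - 7.5459*r^2 - 9.1029*r + 9.272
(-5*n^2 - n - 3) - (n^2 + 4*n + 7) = -6*n^2 - 5*n - 10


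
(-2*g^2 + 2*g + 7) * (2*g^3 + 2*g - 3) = -4*g^5 + 4*g^4 + 10*g^3 + 10*g^2 + 8*g - 21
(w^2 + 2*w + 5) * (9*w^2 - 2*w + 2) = 9*w^4 + 16*w^3 + 43*w^2 - 6*w + 10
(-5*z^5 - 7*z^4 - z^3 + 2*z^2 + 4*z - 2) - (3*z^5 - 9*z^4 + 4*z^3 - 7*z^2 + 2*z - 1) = -8*z^5 + 2*z^4 - 5*z^3 + 9*z^2 + 2*z - 1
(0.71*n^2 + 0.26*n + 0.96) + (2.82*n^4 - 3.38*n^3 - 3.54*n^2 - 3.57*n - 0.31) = 2.82*n^4 - 3.38*n^3 - 2.83*n^2 - 3.31*n + 0.65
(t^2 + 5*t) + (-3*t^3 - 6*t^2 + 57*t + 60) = -3*t^3 - 5*t^2 + 62*t + 60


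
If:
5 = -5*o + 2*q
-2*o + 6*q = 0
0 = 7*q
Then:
No Solution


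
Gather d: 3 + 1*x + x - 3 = 2*x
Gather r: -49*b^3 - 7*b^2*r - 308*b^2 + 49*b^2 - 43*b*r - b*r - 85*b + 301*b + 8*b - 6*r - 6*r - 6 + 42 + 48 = -49*b^3 - 259*b^2 + 224*b + r*(-7*b^2 - 44*b - 12) + 84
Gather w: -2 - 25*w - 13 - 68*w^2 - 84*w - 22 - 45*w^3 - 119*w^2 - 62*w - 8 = -45*w^3 - 187*w^2 - 171*w - 45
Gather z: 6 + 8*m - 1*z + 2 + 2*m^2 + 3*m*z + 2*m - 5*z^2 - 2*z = 2*m^2 + 10*m - 5*z^2 + z*(3*m - 3) + 8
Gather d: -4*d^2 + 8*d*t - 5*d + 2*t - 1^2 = -4*d^2 + d*(8*t - 5) + 2*t - 1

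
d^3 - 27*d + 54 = (d - 3)^2*(d + 6)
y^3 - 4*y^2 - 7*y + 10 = (y - 5)*(y - 1)*(y + 2)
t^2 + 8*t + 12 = (t + 2)*(t + 6)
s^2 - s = s*(s - 1)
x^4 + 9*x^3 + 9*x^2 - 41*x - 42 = (x - 2)*(x + 1)*(x + 3)*(x + 7)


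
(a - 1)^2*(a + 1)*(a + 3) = a^4 + 2*a^3 - 4*a^2 - 2*a + 3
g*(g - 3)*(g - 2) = g^3 - 5*g^2 + 6*g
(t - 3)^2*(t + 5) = t^3 - t^2 - 21*t + 45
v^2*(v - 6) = v^3 - 6*v^2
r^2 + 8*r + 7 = (r + 1)*(r + 7)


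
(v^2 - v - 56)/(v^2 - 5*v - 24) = (v + 7)/(v + 3)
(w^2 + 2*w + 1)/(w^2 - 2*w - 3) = (w + 1)/(w - 3)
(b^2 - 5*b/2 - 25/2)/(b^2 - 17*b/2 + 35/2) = (2*b + 5)/(2*b - 7)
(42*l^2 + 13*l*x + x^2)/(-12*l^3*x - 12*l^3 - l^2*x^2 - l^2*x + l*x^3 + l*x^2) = (42*l^2 + 13*l*x + x^2)/(l*(-12*l^2*x - 12*l^2 - l*x^2 - l*x + x^3 + x^2))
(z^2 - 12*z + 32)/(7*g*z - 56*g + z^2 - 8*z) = (z - 4)/(7*g + z)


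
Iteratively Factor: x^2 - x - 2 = (x - 2)*(x + 1)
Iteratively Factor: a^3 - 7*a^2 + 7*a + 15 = (a - 3)*(a^2 - 4*a - 5) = (a - 3)*(a + 1)*(a - 5)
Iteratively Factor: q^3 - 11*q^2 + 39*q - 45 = (q - 5)*(q^2 - 6*q + 9) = (q - 5)*(q - 3)*(q - 3)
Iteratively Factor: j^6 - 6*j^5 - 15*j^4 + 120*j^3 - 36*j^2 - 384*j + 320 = (j - 2)*(j^5 - 4*j^4 - 23*j^3 + 74*j^2 + 112*j - 160) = (j - 2)*(j + 4)*(j^4 - 8*j^3 + 9*j^2 + 38*j - 40) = (j - 4)*(j - 2)*(j + 4)*(j^3 - 4*j^2 - 7*j + 10) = (j - 5)*(j - 4)*(j - 2)*(j + 4)*(j^2 + j - 2) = (j - 5)*(j - 4)*(j - 2)*(j + 2)*(j + 4)*(j - 1)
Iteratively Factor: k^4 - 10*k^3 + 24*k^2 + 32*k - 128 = (k - 4)*(k^3 - 6*k^2 + 32) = (k - 4)^2*(k^2 - 2*k - 8) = (k - 4)^3*(k + 2)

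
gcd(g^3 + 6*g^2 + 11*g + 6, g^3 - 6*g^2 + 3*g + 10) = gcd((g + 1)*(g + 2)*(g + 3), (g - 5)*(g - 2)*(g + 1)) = g + 1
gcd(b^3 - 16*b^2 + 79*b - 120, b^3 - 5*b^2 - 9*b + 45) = b^2 - 8*b + 15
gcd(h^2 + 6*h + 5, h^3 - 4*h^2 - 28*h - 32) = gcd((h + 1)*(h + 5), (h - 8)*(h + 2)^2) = 1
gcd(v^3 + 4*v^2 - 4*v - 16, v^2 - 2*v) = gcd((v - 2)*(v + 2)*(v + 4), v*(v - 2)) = v - 2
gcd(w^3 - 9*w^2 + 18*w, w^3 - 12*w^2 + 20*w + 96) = w - 6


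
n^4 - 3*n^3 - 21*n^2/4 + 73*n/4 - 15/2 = (n - 3)*(n - 2)*(n - 1/2)*(n + 5/2)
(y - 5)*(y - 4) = y^2 - 9*y + 20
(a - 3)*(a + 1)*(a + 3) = a^3 + a^2 - 9*a - 9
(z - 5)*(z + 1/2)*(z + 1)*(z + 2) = z^4 - 3*z^3/2 - 14*z^2 - 33*z/2 - 5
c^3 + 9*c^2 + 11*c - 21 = (c - 1)*(c + 3)*(c + 7)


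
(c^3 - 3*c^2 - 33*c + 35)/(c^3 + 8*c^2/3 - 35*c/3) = 3*(c^2 - 8*c + 7)/(c*(3*c - 7))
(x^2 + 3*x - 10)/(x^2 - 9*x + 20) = (x^2 + 3*x - 10)/(x^2 - 9*x + 20)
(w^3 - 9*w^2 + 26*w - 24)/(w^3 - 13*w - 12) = (w^2 - 5*w + 6)/(w^2 + 4*w + 3)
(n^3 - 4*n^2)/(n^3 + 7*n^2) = (n - 4)/(n + 7)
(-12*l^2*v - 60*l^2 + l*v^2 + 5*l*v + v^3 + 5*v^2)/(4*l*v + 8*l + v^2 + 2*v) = (-3*l*v - 15*l + v^2 + 5*v)/(v + 2)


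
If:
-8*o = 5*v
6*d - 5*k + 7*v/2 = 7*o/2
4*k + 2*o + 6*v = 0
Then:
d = -31*v/16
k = -19*v/16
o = -5*v/8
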